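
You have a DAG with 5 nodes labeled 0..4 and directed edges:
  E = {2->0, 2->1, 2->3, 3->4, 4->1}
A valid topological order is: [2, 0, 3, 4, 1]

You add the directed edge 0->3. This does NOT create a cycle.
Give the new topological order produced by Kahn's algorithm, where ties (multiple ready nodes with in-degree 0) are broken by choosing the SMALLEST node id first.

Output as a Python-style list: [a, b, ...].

Answer: [2, 0, 3, 4, 1]

Derivation:
Old toposort: [2, 0, 3, 4, 1]
Added edge: 0->3
Position of 0 (1) < position of 3 (2). Old order still valid.
Run Kahn's algorithm (break ties by smallest node id):
  initial in-degrees: [1, 2, 0, 2, 1]
  ready (indeg=0): [2]
  pop 2: indeg[0]->0; indeg[1]->1; indeg[3]->1 | ready=[0] | order so far=[2]
  pop 0: indeg[3]->0 | ready=[3] | order so far=[2, 0]
  pop 3: indeg[4]->0 | ready=[4] | order so far=[2, 0, 3]
  pop 4: indeg[1]->0 | ready=[1] | order so far=[2, 0, 3, 4]
  pop 1: no out-edges | ready=[] | order so far=[2, 0, 3, 4, 1]
  Result: [2, 0, 3, 4, 1]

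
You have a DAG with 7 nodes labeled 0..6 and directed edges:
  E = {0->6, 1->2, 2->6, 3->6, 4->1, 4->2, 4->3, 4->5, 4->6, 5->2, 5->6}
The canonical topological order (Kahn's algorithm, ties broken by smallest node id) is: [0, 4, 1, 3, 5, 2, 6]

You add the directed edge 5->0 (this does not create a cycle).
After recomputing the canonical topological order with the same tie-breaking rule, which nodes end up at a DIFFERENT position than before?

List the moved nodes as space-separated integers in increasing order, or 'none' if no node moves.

Answer: 0 1 3 4 5

Derivation:
Old toposort: [0, 4, 1, 3, 5, 2, 6]
Added edge 5->0
Recompute Kahn (smallest-id tiebreak):
  initial in-degrees: [1, 1, 3, 1, 0, 1, 5]
  ready (indeg=0): [4]
  pop 4: indeg[1]->0; indeg[2]->2; indeg[3]->0; indeg[5]->0; indeg[6]->4 | ready=[1, 3, 5] | order so far=[4]
  pop 1: indeg[2]->1 | ready=[3, 5] | order so far=[4, 1]
  pop 3: indeg[6]->3 | ready=[5] | order so far=[4, 1, 3]
  pop 5: indeg[0]->0; indeg[2]->0; indeg[6]->2 | ready=[0, 2] | order so far=[4, 1, 3, 5]
  pop 0: indeg[6]->1 | ready=[2] | order so far=[4, 1, 3, 5, 0]
  pop 2: indeg[6]->0 | ready=[6] | order so far=[4, 1, 3, 5, 0, 2]
  pop 6: no out-edges | ready=[] | order so far=[4, 1, 3, 5, 0, 2, 6]
New canonical toposort: [4, 1, 3, 5, 0, 2, 6]
Compare positions:
  Node 0: index 0 -> 4 (moved)
  Node 1: index 2 -> 1 (moved)
  Node 2: index 5 -> 5 (same)
  Node 3: index 3 -> 2 (moved)
  Node 4: index 1 -> 0 (moved)
  Node 5: index 4 -> 3 (moved)
  Node 6: index 6 -> 6 (same)
Nodes that changed position: 0 1 3 4 5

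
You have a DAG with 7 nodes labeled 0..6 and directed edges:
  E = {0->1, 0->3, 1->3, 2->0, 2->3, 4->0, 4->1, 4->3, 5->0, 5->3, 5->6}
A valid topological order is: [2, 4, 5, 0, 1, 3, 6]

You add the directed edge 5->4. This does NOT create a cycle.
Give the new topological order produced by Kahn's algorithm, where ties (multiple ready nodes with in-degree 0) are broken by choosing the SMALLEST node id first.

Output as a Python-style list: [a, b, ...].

Old toposort: [2, 4, 5, 0, 1, 3, 6]
Added edge: 5->4
Position of 5 (2) > position of 4 (1). Must reorder: 5 must now come before 4.
Run Kahn's algorithm (break ties by smallest node id):
  initial in-degrees: [3, 2, 0, 5, 1, 0, 1]
  ready (indeg=0): [2, 5]
  pop 2: indeg[0]->2; indeg[3]->4 | ready=[5] | order so far=[2]
  pop 5: indeg[0]->1; indeg[3]->3; indeg[4]->0; indeg[6]->0 | ready=[4, 6] | order so far=[2, 5]
  pop 4: indeg[0]->0; indeg[1]->1; indeg[3]->2 | ready=[0, 6] | order so far=[2, 5, 4]
  pop 0: indeg[1]->0; indeg[3]->1 | ready=[1, 6] | order so far=[2, 5, 4, 0]
  pop 1: indeg[3]->0 | ready=[3, 6] | order so far=[2, 5, 4, 0, 1]
  pop 3: no out-edges | ready=[6] | order so far=[2, 5, 4, 0, 1, 3]
  pop 6: no out-edges | ready=[] | order so far=[2, 5, 4, 0, 1, 3, 6]
  Result: [2, 5, 4, 0, 1, 3, 6]

Answer: [2, 5, 4, 0, 1, 3, 6]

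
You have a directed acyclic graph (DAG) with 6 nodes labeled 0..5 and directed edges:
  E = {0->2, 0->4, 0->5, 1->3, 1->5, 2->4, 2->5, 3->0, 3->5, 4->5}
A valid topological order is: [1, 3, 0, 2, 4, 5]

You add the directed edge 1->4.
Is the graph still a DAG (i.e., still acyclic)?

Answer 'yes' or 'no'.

Given toposort: [1, 3, 0, 2, 4, 5]
Position of 1: index 0; position of 4: index 4
New edge 1->4: forward
Forward edge: respects the existing order. Still a DAG, same toposort still valid.
Still a DAG? yes

Answer: yes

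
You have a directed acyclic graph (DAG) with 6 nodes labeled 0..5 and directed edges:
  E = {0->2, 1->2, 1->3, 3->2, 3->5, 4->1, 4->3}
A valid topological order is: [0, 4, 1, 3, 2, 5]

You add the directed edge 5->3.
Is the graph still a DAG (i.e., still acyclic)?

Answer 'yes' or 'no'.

Given toposort: [0, 4, 1, 3, 2, 5]
Position of 5: index 5; position of 3: index 3
New edge 5->3: backward (u after v in old order)
Backward edge: old toposort is now invalid. Check if this creates a cycle.
Does 3 already reach 5? Reachable from 3: [2, 3, 5]. YES -> cycle!
Still a DAG? no

Answer: no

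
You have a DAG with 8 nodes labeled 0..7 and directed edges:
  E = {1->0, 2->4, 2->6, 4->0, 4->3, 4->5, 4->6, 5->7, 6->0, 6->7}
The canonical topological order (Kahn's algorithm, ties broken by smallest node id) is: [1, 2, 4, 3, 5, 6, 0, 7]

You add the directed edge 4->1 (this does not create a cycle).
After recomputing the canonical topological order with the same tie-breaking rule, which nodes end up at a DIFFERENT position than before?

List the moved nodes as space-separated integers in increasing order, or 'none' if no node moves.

Old toposort: [1, 2, 4, 3, 5, 6, 0, 7]
Added edge 4->1
Recompute Kahn (smallest-id tiebreak):
  initial in-degrees: [3, 1, 0, 1, 1, 1, 2, 2]
  ready (indeg=0): [2]
  pop 2: indeg[4]->0; indeg[6]->1 | ready=[4] | order so far=[2]
  pop 4: indeg[0]->2; indeg[1]->0; indeg[3]->0; indeg[5]->0; indeg[6]->0 | ready=[1, 3, 5, 6] | order so far=[2, 4]
  pop 1: indeg[0]->1 | ready=[3, 5, 6] | order so far=[2, 4, 1]
  pop 3: no out-edges | ready=[5, 6] | order so far=[2, 4, 1, 3]
  pop 5: indeg[7]->1 | ready=[6] | order so far=[2, 4, 1, 3, 5]
  pop 6: indeg[0]->0; indeg[7]->0 | ready=[0, 7] | order so far=[2, 4, 1, 3, 5, 6]
  pop 0: no out-edges | ready=[7] | order so far=[2, 4, 1, 3, 5, 6, 0]
  pop 7: no out-edges | ready=[] | order so far=[2, 4, 1, 3, 5, 6, 0, 7]
New canonical toposort: [2, 4, 1, 3, 5, 6, 0, 7]
Compare positions:
  Node 0: index 6 -> 6 (same)
  Node 1: index 0 -> 2 (moved)
  Node 2: index 1 -> 0 (moved)
  Node 3: index 3 -> 3 (same)
  Node 4: index 2 -> 1 (moved)
  Node 5: index 4 -> 4 (same)
  Node 6: index 5 -> 5 (same)
  Node 7: index 7 -> 7 (same)
Nodes that changed position: 1 2 4

Answer: 1 2 4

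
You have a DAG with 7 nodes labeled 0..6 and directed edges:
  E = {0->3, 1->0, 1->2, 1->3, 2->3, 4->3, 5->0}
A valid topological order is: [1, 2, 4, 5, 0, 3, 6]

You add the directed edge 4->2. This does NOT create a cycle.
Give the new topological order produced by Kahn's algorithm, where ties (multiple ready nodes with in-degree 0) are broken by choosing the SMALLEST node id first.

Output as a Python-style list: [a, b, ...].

Answer: [1, 4, 2, 5, 0, 3, 6]

Derivation:
Old toposort: [1, 2, 4, 5, 0, 3, 6]
Added edge: 4->2
Position of 4 (2) > position of 2 (1). Must reorder: 4 must now come before 2.
Run Kahn's algorithm (break ties by smallest node id):
  initial in-degrees: [2, 0, 2, 4, 0, 0, 0]
  ready (indeg=0): [1, 4, 5, 6]
  pop 1: indeg[0]->1; indeg[2]->1; indeg[3]->3 | ready=[4, 5, 6] | order so far=[1]
  pop 4: indeg[2]->0; indeg[3]->2 | ready=[2, 5, 6] | order so far=[1, 4]
  pop 2: indeg[3]->1 | ready=[5, 6] | order so far=[1, 4, 2]
  pop 5: indeg[0]->0 | ready=[0, 6] | order so far=[1, 4, 2, 5]
  pop 0: indeg[3]->0 | ready=[3, 6] | order so far=[1, 4, 2, 5, 0]
  pop 3: no out-edges | ready=[6] | order so far=[1, 4, 2, 5, 0, 3]
  pop 6: no out-edges | ready=[] | order so far=[1, 4, 2, 5, 0, 3, 6]
  Result: [1, 4, 2, 5, 0, 3, 6]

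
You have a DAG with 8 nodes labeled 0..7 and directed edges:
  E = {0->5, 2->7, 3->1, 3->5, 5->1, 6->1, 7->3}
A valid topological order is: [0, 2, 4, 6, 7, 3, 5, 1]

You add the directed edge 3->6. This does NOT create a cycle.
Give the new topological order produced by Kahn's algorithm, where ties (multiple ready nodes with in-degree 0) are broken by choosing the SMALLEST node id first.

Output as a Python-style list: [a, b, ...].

Answer: [0, 2, 4, 7, 3, 5, 6, 1]

Derivation:
Old toposort: [0, 2, 4, 6, 7, 3, 5, 1]
Added edge: 3->6
Position of 3 (5) > position of 6 (3). Must reorder: 3 must now come before 6.
Run Kahn's algorithm (break ties by smallest node id):
  initial in-degrees: [0, 3, 0, 1, 0, 2, 1, 1]
  ready (indeg=0): [0, 2, 4]
  pop 0: indeg[5]->1 | ready=[2, 4] | order so far=[0]
  pop 2: indeg[7]->0 | ready=[4, 7] | order so far=[0, 2]
  pop 4: no out-edges | ready=[7] | order so far=[0, 2, 4]
  pop 7: indeg[3]->0 | ready=[3] | order so far=[0, 2, 4, 7]
  pop 3: indeg[1]->2; indeg[5]->0; indeg[6]->0 | ready=[5, 6] | order so far=[0, 2, 4, 7, 3]
  pop 5: indeg[1]->1 | ready=[6] | order so far=[0, 2, 4, 7, 3, 5]
  pop 6: indeg[1]->0 | ready=[1] | order so far=[0, 2, 4, 7, 3, 5, 6]
  pop 1: no out-edges | ready=[] | order so far=[0, 2, 4, 7, 3, 5, 6, 1]
  Result: [0, 2, 4, 7, 3, 5, 6, 1]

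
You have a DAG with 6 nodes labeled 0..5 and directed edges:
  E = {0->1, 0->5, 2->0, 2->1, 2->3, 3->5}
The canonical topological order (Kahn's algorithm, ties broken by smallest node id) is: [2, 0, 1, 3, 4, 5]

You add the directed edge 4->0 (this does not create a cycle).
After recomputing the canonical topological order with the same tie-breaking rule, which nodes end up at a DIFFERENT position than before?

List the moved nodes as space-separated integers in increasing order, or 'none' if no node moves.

Old toposort: [2, 0, 1, 3, 4, 5]
Added edge 4->0
Recompute Kahn (smallest-id tiebreak):
  initial in-degrees: [2, 2, 0, 1, 0, 2]
  ready (indeg=0): [2, 4]
  pop 2: indeg[0]->1; indeg[1]->1; indeg[3]->0 | ready=[3, 4] | order so far=[2]
  pop 3: indeg[5]->1 | ready=[4] | order so far=[2, 3]
  pop 4: indeg[0]->0 | ready=[0] | order so far=[2, 3, 4]
  pop 0: indeg[1]->0; indeg[5]->0 | ready=[1, 5] | order so far=[2, 3, 4, 0]
  pop 1: no out-edges | ready=[5] | order so far=[2, 3, 4, 0, 1]
  pop 5: no out-edges | ready=[] | order so far=[2, 3, 4, 0, 1, 5]
New canonical toposort: [2, 3, 4, 0, 1, 5]
Compare positions:
  Node 0: index 1 -> 3 (moved)
  Node 1: index 2 -> 4 (moved)
  Node 2: index 0 -> 0 (same)
  Node 3: index 3 -> 1 (moved)
  Node 4: index 4 -> 2 (moved)
  Node 5: index 5 -> 5 (same)
Nodes that changed position: 0 1 3 4

Answer: 0 1 3 4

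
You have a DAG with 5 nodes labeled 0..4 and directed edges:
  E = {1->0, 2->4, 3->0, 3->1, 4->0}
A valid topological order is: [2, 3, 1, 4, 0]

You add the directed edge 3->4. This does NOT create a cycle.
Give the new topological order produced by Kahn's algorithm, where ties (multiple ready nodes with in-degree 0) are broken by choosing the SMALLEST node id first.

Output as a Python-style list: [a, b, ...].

Answer: [2, 3, 1, 4, 0]

Derivation:
Old toposort: [2, 3, 1, 4, 0]
Added edge: 3->4
Position of 3 (1) < position of 4 (3). Old order still valid.
Run Kahn's algorithm (break ties by smallest node id):
  initial in-degrees: [3, 1, 0, 0, 2]
  ready (indeg=0): [2, 3]
  pop 2: indeg[4]->1 | ready=[3] | order so far=[2]
  pop 3: indeg[0]->2; indeg[1]->0; indeg[4]->0 | ready=[1, 4] | order so far=[2, 3]
  pop 1: indeg[0]->1 | ready=[4] | order so far=[2, 3, 1]
  pop 4: indeg[0]->0 | ready=[0] | order so far=[2, 3, 1, 4]
  pop 0: no out-edges | ready=[] | order so far=[2, 3, 1, 4, 0]
  Result: [2, 3, 1, 4, 0]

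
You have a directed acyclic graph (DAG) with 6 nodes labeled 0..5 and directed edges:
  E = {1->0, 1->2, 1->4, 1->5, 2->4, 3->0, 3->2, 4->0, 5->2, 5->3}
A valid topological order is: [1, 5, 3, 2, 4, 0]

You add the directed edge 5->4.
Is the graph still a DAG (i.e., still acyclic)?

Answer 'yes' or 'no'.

Answer: yes

Derivation:
Given toposort: [1, 5, 3, 2, 4, 0]
Position of 5: index 1; position of 4: index 4
New edge 5->4: forward
Forward edge: respects the existing order. Still a DAG, same toposort still valid.
Still a DAG? yes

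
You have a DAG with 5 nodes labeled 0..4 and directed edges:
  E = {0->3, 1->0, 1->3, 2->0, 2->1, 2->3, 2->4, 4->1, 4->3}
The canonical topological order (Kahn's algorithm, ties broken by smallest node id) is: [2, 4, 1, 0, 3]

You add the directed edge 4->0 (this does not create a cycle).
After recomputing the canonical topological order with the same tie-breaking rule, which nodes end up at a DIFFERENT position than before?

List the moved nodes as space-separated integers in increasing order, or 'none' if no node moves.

Old toposort: [2, 4, 1, 0, 3]
Added edge 4->0
Recompute Kahn (smallest-id tiebreak):
  initial in-degrees: [3, 2, 0, 4, 1]
  ready (indeg=0): [2]
  pop 2: indeg[0]->2; indeg[1]->1; indeg[3]->3; indeg[4]->0 | ready=[4] | order so far=[2]
  pop 4: indeg[0]->1; indeg[1]->0; indeg[3]->2 | ready=[1] | order so far=[2, 4]
  pop 1: indeg[0]->0; indeg[3]->1 | ready=[0] | order so far=[2, 4, 1]
  pop 0: indeg[3]->0 | ready=[3] | order so far=[2, 4, 1, 0]
  pop 3: no out-edges | ready=[] | order so far=[2, 4, 1, 0, 3]
New canonical toposort: [2, 4, 1, 0, 3]
Compare positions:
  Node 0: index 3 -> 3 (same)
  Node 1: index 2 -> 2 (same)
  Node 2: index 0 -> 0 (same)
  Node 3: index 4 -> 4 (same)
  Node 4: index 1 -> 1 (same)
Nodes that changed position: none

Answer: none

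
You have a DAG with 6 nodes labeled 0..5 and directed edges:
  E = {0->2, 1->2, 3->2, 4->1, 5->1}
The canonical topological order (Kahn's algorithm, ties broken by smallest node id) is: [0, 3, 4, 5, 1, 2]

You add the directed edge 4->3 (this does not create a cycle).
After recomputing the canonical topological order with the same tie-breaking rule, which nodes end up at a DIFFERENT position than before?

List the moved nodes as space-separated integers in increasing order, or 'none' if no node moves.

Old toposort: [0, 3, 4, 5, 1, 2]
Added edge 4->3
Recompute Kahn (smallest-id tiebreak):
  initial in-degrees: [0, 2, 3, 1, 0, 0]
  ready (indeg=0): [0, 4, 5]
  pop 0: indeg[2]->2 | ready=[4, 5] | order so far=[0]
  pop 4: indeg[1]->1; indeg[3]->0 | ready=[3, 5] | order so far=[0, 4]
  pop 3: indeg[2]->1 | ready=[5] | order so far=[0, 4, 3]
  pop 5: indeg[1]->0 | ready=[1] | order so far=[0, 4, 3, 5]
  pop 1: indeg[2]->0 | ready=[2] | order so far=[0, 4, 3, 5, 1]
  pop 2: no out-edges | ready=[] | order so far=[0, 4, 3, 5, 1, 2]
New canonical toposort: [0, 4, 3, 5, 1, 2]
Compare positions:
  Node 0: index 0 -> 0 (same)
  Node 1: index 4 -> 4 (same)
  Node 2: index 5 -> 5 (same)
  Node 3: index 1 -> 2 (moved)
  Node 4: index 2 -> 1 (moved)
  Node 5: index 3 -> 3 (same)
Nodes that changed position: 3 4

Answer: 3 4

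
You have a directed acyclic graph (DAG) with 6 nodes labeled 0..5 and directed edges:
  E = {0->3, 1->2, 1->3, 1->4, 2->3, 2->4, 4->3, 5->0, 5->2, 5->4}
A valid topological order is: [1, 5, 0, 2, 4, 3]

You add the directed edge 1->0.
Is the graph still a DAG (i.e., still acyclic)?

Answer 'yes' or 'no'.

Answer: yes

Derivation:
Given toposort: [1, 5, 0, 2, 4, 3]
Position of 1: index 0; position of 0: index 2
New edge 1->0: forward
Forward edge: respects the existing order. Still a DAG, same toposort still valid.
Still a DAG? yes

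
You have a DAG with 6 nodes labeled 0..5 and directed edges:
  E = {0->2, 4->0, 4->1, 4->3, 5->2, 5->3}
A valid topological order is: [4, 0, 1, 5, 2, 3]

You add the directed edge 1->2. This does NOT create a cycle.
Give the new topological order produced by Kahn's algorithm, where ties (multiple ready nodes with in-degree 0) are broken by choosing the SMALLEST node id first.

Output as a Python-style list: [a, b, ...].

Answer: [4, 0, 1, 5, 2, 3]

Derivation:
Old toposort: [4, 0, 1, 5, 2, 3]
Added edge: 1->2
Position of 1 (2) < position of 2 (4). Old order still valid.
Run Kahn's algorithm (break ties by smallest node id):
  initial in-degrees: [1, 1, 3, 2, 0, 0]
  ready (indeg=0): [4, 5]
  pop 4: indeg[0]->0; indeg[1]->0; indeg[3]->1 | ready=[0, 1, 5] | order so far=[4]
  pop 0: indeg[2]->2 | ready=[1, 5] | order so far=[4, 0]
  pop 1: indeg[2]->1 | ready=[5] | order so far=[4, 0, 1]
  pop 5: indeg[2]->0; indeg[3]->0 | ready=[2, 3] | order so far=[4, 0, 1, 5]
  pop 2: no out-edges | ready=[3] | order so far=[4, 0, 1, 5, 2]
  pop 3: no out-edges | ready=[] | order so far=[4, 0, 1, 5, 2, 3]
  Result: [4, 0, 1, 5, 2, 3]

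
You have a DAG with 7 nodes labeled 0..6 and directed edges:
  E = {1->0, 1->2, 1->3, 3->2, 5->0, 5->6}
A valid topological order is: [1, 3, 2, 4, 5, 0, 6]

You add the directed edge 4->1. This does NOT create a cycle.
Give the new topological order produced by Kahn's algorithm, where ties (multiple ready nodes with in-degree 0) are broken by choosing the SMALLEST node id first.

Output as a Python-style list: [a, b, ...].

Old toposort: [1, 3, 2, 4, 5, 0, 6]
Added edge: 4->1
Position of 4 (3) > position of 1 (0). Must reorder: 4 must now come before 1.
Run Kahn's algorithm (break ties by smallest node id):
  initial in-degrees: [2, 1, 2, 1, 0, 0, 1]
  ready (indeg=0): [4, 5]
  pop 4: indeg[1]->0 | ready=[1, 5] | order so far=[4]
  pop 1: indeg[0]->1; indeg[2]->1; indeg[3]->0 | ready=[3, 5] | order so far=[4, 1]
  pop 3: indeg[2]->0 | ready=[2, 5] | order so far=[4, 1, 3]
  pop 2: no out-edges | ready=[5] | order so far=[4, 1, 3, 2]
  pop 5: indeg[0]->0; indeg[6]->0 | ready=[0, 6] | order so far=[4, 1, 3, 2, 5]
  pop 0: no out-edges | ready=[6] | order so far=[4, 1, 3, 2, 5, 0]
  pop 6: no out-edges | ready=[] | order so far=[4, 1, 3, 2, 5, 0, 6]
  Result: [4, 1, 3, 2, 5, 0, 6]

Answer: [4, 1, 3, 2, 5, 0, 6]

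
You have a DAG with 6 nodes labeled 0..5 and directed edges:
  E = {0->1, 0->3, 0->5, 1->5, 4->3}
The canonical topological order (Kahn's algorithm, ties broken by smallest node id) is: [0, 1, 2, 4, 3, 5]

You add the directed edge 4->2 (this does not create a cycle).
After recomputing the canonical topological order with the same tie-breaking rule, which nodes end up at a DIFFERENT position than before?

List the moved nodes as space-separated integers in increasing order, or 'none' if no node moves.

Answer: 2 4

Derivation:
Old toposort: [0, 1, 2, 4, 3, 5]
Added edge 4->2
Recompute Kahn (smallest-id tiebreak):
  initial in-degrees: [0, 1, 1, 2, 0, 2]
  ready (indeg=0): [0, 4]
  pop 0: indeg[1]->0; indeg[3]->1; indeg[5]->1 | ready=[1, 4] | order so far=[0]
  pop 1: indeg[5]->0 | ready=[4, 5] | order so far=[0, 1]
  pop 4: indeg[2]->0; indeg[3]->0 | ready=[2, 3, 5] | order so far=[0, 1, 4]
  pop 2: no out-edges | ready=[3, 5] | order so far=[0, 1, 4, 2]
  pop 3: no out-edges | ready=[5] | order so far=[0, 1, 4, 2, 3]
  pop 5: no out-edges | ready=[] | order so far=[0, 1, 4, 2, 3, 5]
New canonical toposort: [0, 1, 4, 2, 3, 5]
Compare positions:
  Node 0: index 0 -> 0 (same)
  Node 1: index 1 -> 1 (same)
  Node 2: index 2 -> 3 (moved)
  Node 3: index 4 -> 4 (same)
  Node 4: index 3 -> 2 (moved)
  Node 5: index 5 -> 5 (same)
Nodes that changed position: 2 4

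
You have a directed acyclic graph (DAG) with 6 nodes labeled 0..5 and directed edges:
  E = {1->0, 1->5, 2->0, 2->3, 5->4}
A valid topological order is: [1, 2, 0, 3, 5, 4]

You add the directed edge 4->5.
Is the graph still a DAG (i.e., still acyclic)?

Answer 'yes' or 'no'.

Answer: no

Derivation:
Given toposort: [1, 2, 0, 3, 5, 4]
Position of 4: index 5; position of 5: index 4
New edge 4->5: backward (u after v in old order)
Backward edge: old toposort is now invalid. Check if this creates a cycle.
Does 5 already reach 4? Reachable from 5: [4, 5]. YES -> cycle!
Still a DAG? no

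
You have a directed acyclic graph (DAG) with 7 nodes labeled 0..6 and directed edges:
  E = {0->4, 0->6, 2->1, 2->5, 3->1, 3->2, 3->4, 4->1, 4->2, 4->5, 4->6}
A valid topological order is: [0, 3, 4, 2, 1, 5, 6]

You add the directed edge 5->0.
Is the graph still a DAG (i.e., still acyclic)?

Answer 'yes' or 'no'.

Given toposort: [0, 3, 4, 2, 1, 5, 6]
Position of 5: index 5; position of 0: index 0
New edge 5->0: backward (u after v in old order)
Backward edge: old toposort is now invalid. Check if this creates a cycle.
Does 0 already reach 5? Reachable from 0: [0, 1, 2, 4, 5, 6]. YES -> cycle!
Still a DAG? no

Answer: no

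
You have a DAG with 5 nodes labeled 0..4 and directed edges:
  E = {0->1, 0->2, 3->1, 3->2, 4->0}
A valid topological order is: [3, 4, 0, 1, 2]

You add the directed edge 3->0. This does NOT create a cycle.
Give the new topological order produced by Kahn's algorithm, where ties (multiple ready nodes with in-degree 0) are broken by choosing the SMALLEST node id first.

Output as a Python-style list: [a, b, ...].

Answer: [3, 4, 0, 1, 2]

Derivation:
Old toposort: [3, 4, 0, 1, 2]
Added edge: 3->0
Position of 3 (0) < position of 0 (2). Old order still valid.
Run Kahn's algorithm (break ties by smallest node id):
  initial in-degrees: [2, 2, 2, 0, 0]
  ready (indeg=0): [3, 4]
  pop 3: indeg[0]->1; indeg[1]->1; indeg[2]->1 | ready=[4] | order so far=[3]
  pop 4: indeg[0]->0 | ready=[0] | order so far=[3, 4]
  pop 0: indeg[1]->0; indeg[2]->0 | ready=[1, 2] | order so far=[3, 4, 0]
  pop 1: no out-edges | ready=[2] | order so far=[3, 4, 0, 1]
  pop 2: no out-edges | ready=[] | order so far=[3, 4, 0, 1, 2]
  Result: [3, 4, 0, 1, 2]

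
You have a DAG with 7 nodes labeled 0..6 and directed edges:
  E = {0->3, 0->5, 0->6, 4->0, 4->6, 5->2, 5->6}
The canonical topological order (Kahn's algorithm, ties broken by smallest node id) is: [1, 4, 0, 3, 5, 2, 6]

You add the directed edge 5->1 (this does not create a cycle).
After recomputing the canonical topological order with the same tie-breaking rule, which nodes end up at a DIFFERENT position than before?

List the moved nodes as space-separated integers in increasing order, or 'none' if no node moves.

Old toposort: [1, 4, 0, 3, 5, 2, 6]
Added edge 5->1
Recompute Kahn (smallest-id tiebreak):
  initial in-degrees: [1, 1, 1, 1, 0, 1, 3]
  ready (indeg=0): [4]
  pop 4: indeg[0]->0; indeg[6]->2 | ready=[0] | order so far=[4]
  pop 0: indeg[3]->0; indeg[5]->0; indeg[6]->1 | ready=[3, 5] | order so far=[4, 0]
  pop 3: no out-edges | ready=[5] | order so far=[4, 0, 3]
  pop 5: indeg[1]->0; indeg[2]->0; indeg[6]->0 | ready=[1, 2, 6] | order so far=[4, 0, 3, 5]
  pop 1: no out-edges | ready=[2, 6] | order so far=[4, 0, 3, 5, 1]
  pop 2: no out-edges | ready=[6] | order so far=[4, 0, 3, 5, 1, 2]
  pop 6: no out-edges | ready=[] | order so far=[4, 0, 3, 5, 1, 2, 6]
New canonical toposort: [4, 0, 3, 5, 1, 2, 6]
Compare positions:
  Node 0: index 2 -> 1 (moved)
  Node 1: index 0 -> 4 (moved)
  Node 2: index 5 -> 5 (same)
  Node 3: index 3 -> 2 (moved)
  Node 4: index 1 -> 0 (moved)
  Node 5: index 4 -> 3 (moved)
  Node 6: index 6 -> 6 (same)
Nodes that changed position: 0 1 3 4 5

Answer: 0 1 3 4 5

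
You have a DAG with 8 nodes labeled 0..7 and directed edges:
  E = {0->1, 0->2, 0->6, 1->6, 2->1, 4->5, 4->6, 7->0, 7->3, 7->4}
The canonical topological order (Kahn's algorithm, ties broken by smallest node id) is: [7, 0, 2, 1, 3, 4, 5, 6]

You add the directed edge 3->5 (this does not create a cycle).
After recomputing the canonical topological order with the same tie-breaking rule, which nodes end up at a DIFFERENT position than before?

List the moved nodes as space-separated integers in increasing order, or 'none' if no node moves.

Old toposort: [7, 0, 2, 1, 3, 4, 5, 6]
Added edge 3->5
Recompute Kahn (smallest-id tiebreak):
  initial in-degrees: [1, 2, 1, 1, 1, 2, 3, 0]
  ready (indeg=0): [7]
  pop 7: indeg[0]->0; indeg[3]->0; indeg[4]->0 | ready=[0, 3, 4] | order so far=[7]
  pop 0: indeg[1]->1; indeg[2]->0; indeg[6]->2 | ready=[2, 3, 4] | order so far=[7, 0]
  pop 2: indeg[1]->0 | ready=[1, 3, 4] | order so far=[7, 0, 2]
  pop 1: indeg[6]->1 | ready=[3, 4] | order so far=[7, 0, 2, 1]
  pop 3: indeg[5]->1 | ready=[4] | order so far=[7, 0, 2, 1, 3]
  pop 4: indeg[5]->0; indeg[6]->0 | ready=[5, 6] | order so far=[7, 0, 2, 1, 3, 4]
  pop 5: no out-edges | ready=[6] | order so far=[7, 0, 2, 1, 3, 4, 5]
  pop 6: no out-edges | ready=[] | order so far=[7, 0, 2, 1, 3, 4, 5, 6]
New canonical toposort: [7, 0, 2, 1, 3, 4, 5, 6]
Compare positions:
  Node 0: index 1 -> 1 (same)
  Node 1: index 3 -> 3 (same)
  Node 2: index 2 -> 2 (same)
  Node 3: index 4 -> 4 (same)
  Node 4: index 5 -> 5 (same)
  Node 5: index 6 -> 6 (same)
  Node 6: index 7 -> 7 (same)
  Node 7: index 0 -> 0 (same)
Nodes that changed position: none

Answer: none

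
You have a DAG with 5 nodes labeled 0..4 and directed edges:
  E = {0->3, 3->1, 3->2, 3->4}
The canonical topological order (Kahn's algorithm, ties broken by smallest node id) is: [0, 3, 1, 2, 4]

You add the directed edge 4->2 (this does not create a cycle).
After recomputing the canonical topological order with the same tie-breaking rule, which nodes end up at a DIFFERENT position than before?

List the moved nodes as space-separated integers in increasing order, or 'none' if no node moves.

Answer: 2 4

Derivation:
Old toposort: [0, 3, 1, 2, 4]
Added edge 4->2
Recompute Kahn (smallest-id tiebreak):
  initial in-degrees: [0, 1, 2, 1, 1]
  ready (indeg=0): [0]
  pop 0: indeg[3]->0 | ready=[3] | order so far=[0]
  pop 3: indeg[1]->0; indeg[2]->1; indeg[4]->0 | ready=[1, 4] | order so far=[0, 3]
  pop 1: no out-edges | ready=[4] | order so far=[0, 3, 1]
  pop 4: indeg[2]->0 | ready=[2] | order so far=[0, 3, 1, 4]
  pop 2: no out-edges | ready=[] | order so far=[0, 3, 1, 4, 2]
New canonical toposort: [0, 3, 1, 4, 2]
Compare positions:
  Node 0: index 0 -> 0 (same)
  Node 1: index 2 -> 2 (same)
  Node 2: index 3 -> 4 (moved)
  Node 3: index 1 -> 1 (same)
  Node 4: index 4 -> 3 (moved)
Nodes that changed position: 2 4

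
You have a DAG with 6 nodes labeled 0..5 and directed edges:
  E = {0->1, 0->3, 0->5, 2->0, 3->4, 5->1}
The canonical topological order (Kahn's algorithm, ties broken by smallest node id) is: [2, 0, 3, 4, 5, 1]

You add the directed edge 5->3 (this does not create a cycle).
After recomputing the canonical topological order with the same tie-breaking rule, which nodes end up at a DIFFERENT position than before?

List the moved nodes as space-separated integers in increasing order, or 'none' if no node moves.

Old toposort: [2, 0, 3, 4, 5, 1]
Added edge 5->3
Recompute Kahn (smallest-id tiebreak):
  initial in-degrees: [1, 2, 0, 2, 1, 1]
  ready (indeg=0): [2]
  pop 2: indeg[0]->0 | ready=[0] | order so far=[2]
  pop 0: indeg[1]->1; indeg[3]->1; indeg[5]->0 | ready=[5] | order so far=[2, 0]
  pop 5: indeg[1]->0; indeg[3]->0 | ready=[1, 3] | order so far=[2, 0, 5]
  pop 1: no out-edges | ready=[3] | order so far=[2, 0, 5, 1]
  pop 3: indeg[4]->0 | ready=[4] | order so far=[2, 0, 5, 1, 3]
  pop 4: no out-edges | ready=[] | order so far=[2, 0, 5, 1, 3, 4]
New canonical toposort: [2, 0, 5, 1, 3, 4]
Compare positions:
  Node 0: index 1 -> 1 (same)
  Node 1: index 5 -> 3 (moved)
  Node 2: index 0 -> 0 (same)
  Node 3: index 2 -> 4 (moved)
  Node 4: index 3 -> 5 (moved)
  Node 5: index 4 -> 2 (moved)
Nodes that changed position: 1 3 4 5

Answer: 1 3 4 5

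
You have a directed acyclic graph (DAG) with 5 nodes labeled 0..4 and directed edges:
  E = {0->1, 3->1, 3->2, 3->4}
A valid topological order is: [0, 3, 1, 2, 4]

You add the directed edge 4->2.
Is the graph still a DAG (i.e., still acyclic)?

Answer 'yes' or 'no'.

Answer: yes

Derivation:
Given toposort: [0, 3, 1, 2, 4]
Position of 4: index 4; position of 2: index 3
New edge 4->2: backward (u after v in old order)
Backward edge: old toposort is now invalid. Check if this creates a cycle.
Does 2 already reach 4? Reachable from 2: [2]. NO -> still a DAG (reorder needed).
Still a DAG? yes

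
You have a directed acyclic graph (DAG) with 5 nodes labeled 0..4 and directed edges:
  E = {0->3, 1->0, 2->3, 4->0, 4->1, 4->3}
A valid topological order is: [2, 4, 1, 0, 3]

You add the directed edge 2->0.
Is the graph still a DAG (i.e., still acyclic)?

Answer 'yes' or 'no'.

Given toposort: [2, 4, 1, 0, 3]
Position of 2: index 0; position of 0: index 3
New edge 2->0: forward
Forward edge: respects the existing order. Still a DAG, same toposort still valid.
Still a DAG? yes

Answer: yes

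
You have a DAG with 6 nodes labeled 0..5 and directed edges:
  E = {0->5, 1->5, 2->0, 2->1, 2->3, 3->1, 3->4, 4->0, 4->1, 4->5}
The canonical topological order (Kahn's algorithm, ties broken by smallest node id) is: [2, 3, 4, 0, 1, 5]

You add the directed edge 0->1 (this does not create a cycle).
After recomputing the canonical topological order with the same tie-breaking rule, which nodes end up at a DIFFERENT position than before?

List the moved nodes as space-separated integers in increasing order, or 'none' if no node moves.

Answer: none

Derivation:
Old toposort: [2, 3, 4, 0, 1, 5]
Added edge 0->1
Recompute Kahn (smallest-id tiebreak):
  initial in-degrees: [2, 4, 0, 1, 1, 3]
  ready (indeg=0): [2]
  pop 2: indeg[0]->1; indeg[1]->3; indeg[3]->0 | ready=[3] | order so far=[2]
  pop 3: indeg[1]->2; indeg[4]->0 | ready=[4] | order so far=[2, 3]
  pop 4: indeg[0]->0; indeg[1]->1; indeg[5]->2 | ready=[0] | order so far=[2, 3, 4]
  pop 0: indeg[1]->0; indeg[5]->1 | ready=[1] | order so far=[2, 3, 4, 0]
  pop 1: indeg[5]->0 | ready=[5] | order so far=[2, 3, 4, 0, 1]
  pop 5: no out-edges | ready=[] | order so far=[2, 3, 4, 0, 1, 5]
New canonical toposort: [2, 3, 4, 0, 1, 5]
Compare positions:
  Node 0: index 3 -> 3 (same)
  Node 1: index 4 -> 4 (same)
  Node 2: index 0 -> 0 (same)
  Node 3: index 1 -> 1 (same)
  Node 4: index 2 -> 2 (same)
  Node 5: index 5 -> 5 (same)
Nodes that changed position: none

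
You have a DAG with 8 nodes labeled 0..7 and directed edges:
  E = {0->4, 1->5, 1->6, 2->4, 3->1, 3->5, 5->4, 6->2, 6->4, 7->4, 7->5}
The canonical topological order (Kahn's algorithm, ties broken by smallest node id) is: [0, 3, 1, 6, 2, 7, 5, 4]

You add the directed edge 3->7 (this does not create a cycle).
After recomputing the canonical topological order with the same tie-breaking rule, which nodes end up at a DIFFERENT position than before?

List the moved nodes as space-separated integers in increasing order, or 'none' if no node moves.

Answer: none

Derivation:
Old toposort: [0, 3, 1, 6, 2, 7, 5, 4]
Added edge 3->7
Recompute Kahn (smallest-id tiebreak):
  initial in-degrees: [0, 1, 1, 0, 5, 3, 1, 1]
  ready (indeg=0): [0, 3]
  pop 0: indeg[4]->4 | ready=[3] | order so far=[0]
  pop 3: indeg[1]->0; indeg[5]->2; indeg[7]->0 | ready=[1, 7] | order so far=[0, 3]
  pop 1: indeg[5]->1; indeg[6]->0 | ready=[6, 7] | order so far=[0, 3, 1]
  pop 6: indeg[2]->0; indeg[4]->3 | ready=[2, 7] | order so far=[0, 3, 1, 6]
  pop 2: indeg[4]->2 | ready=[7] | order so far=[0, 3, 1, 6, 2]
  pop 7: indeg[4]->1; indeg[5]->0 | ready=[5] | order so far=[0, 3, 1, 6, 2, 7]
  pop 5: indeg[4]->0 | ready=[4] | order so far=[0, 3, 1, 6, 2, 7, 5]
  pop 4: no out-edges | ready=[] | order so far=[0, 3, 1, 6, 2, 7, 5, 4]
New canonical toposort: [0, 3, 1, 6, 2, 7, 5, 4]
Compare positions:
  Node 0: index 0 -> 0 (same)
  Node 1: index 2 -> 2 (same)
  Node 2: index 4 -> 4 (same)
  Node 3: index 1 -> 1 (same)
  Node 4: index 7 -> 7 (same)
  Node 5: index 6 -> 6 (same)
  Node 6: index 3 -> 3 (same)
  Node 7: index 5 -> 5 (same)
Nodes that changed position: none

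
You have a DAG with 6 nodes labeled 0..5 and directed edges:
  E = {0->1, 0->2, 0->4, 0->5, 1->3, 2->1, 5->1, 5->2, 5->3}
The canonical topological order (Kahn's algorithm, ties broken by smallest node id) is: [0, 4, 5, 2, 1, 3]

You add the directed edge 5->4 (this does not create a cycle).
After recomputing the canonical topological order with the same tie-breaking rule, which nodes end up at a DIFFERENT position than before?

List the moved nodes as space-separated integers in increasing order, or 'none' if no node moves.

Old toposort: [0, 4, 5, 2, 1, 3]
Added edge 5->4
Recompute Kahn (smallest-id tiebreak):
  initial in-degrees: [0, 3, 2, 2, 2, 1]
  ready (indeg=0): [0]
  pop 0: indeg[1]->2; indeg[2]->1; indeg[4]->1; indeg[5]->0 | ready=[5] | order so far=[0]
  pop 5: indeg[1]->1; indeg[2]->0; indeg[3]->1; indeg[4]->0 | ready=[2, 4] | order so far=[0, 5]
  pop 2: indeg[1]->0 | ready=[1, 4] | order so far=[0, 5, 2]
  pop 1: indeg[3]->0 | ready=[3, 4] | order so far=[0, 5, 2, 1]
  pop 3: no out-edges | ready=[4] | order so far=[0, 5, 2, 1, 3]
  pop 4: no out-edges | ready=[] | order so far=[0, 5, 2, 1, 3, 4]
New canonical toposort: [0, 5, 2, 1, 3, 4]
Compare positions:
  Node 0: index 0 -> 0 (same)
  Node 1: index 4 -> 3 (moved)
  Node 2: index 3 -> 2 (moved)
  Node 3: index 5 -> 4 (moved)
  Node 4: index 1 -> 5 (moved)
  Node 5: index 2 -> 1 (moved)
Nodes that changed position: 1 2 3 4 5

Answer: 1 2 3 4 5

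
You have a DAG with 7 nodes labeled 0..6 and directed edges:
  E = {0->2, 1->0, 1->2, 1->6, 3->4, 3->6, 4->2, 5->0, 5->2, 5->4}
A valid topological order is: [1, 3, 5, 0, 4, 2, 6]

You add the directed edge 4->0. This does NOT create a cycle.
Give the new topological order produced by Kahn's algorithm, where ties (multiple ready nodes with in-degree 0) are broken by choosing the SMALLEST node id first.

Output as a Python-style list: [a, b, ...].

Old toposort: [1, 3, 5, 0, 4, 2, 6]
Added edge: 4->0
Position of 4 (4) > position of 0 (3). Must reorder: 4 must now come before 0.
Run Kahn's algorithm (break ties by smallest node id):
  initial in-degrees: [3, 0, 4, 0, 2, 0, 2]
  ready (indeg=0): [1, 3, 5]
  pop 1: indeg[0]->2; indeg[2]->3; indeg[6]->1 | ready=[3, 5] | order so far=[1]
  pop 3: indeg[4]->1; indeg[6]->0 | ready=[5, 6] | order so far=[1, 3]
  pop 5: indeg[0]->1; indeg[2]->2; indeg[4]->0 | ready=[4, 6] | order so far=[1, 3, 5]
  pop 4: indeg[0]->0; indeg[2]->1 | ready=[0, 6] | order so far=[1, 3, 5, 4]
  pop 0: indeg[2]->0 | ready=[2, 6] | order so far=[1, 3, 5, 4, 0]
  pop 2: no out-edges | ready=[6] | order so far=[1, 3, 5, 4, 0, 2]
  pop 6: no out-edges | ready=[] | order so far=[1, 3, 5, 4, 0, 2, 6]
  Result: [1, 3, 5, 4, 0, 2, 6]

Answer: [1, 3, 5, 4, 0, 2, 6]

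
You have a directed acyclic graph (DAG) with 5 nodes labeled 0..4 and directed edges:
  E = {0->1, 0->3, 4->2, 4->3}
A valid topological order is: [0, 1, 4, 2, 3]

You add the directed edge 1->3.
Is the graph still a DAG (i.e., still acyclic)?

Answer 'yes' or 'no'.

Answer: yes

Derivation:
Given toposort: [0, 1, 4, 2, 3]
Position of 1: index 1; position of 3: index 4
New edge 1->3: forward
Forward edge: respects the existing order. Still a DAG, same toposort still valid.
Still a DAG? yes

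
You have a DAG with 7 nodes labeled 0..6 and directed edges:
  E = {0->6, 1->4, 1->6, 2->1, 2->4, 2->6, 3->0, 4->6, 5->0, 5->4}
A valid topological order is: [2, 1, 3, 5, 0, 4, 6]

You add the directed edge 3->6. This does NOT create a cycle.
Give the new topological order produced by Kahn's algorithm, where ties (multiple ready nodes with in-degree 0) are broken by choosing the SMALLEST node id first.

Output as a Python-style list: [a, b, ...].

Old toposort: [2, 1, 3, 5, 0, 4, 6]
Added edge: 3->6
Position of 3 (2) < position of 6 (6). Old order still valid.
Run Kahn's algorithm (break ties by smallest node id):
  initial in-degrees: [2, 1, 0, 0, 3, 0, 5]
  ready (indeg=0): [2, 3, 5]
  pop 2: indeg[1]->0; indeg[4]->2; indeg[6]->4 | ready=[1, 3, 5] | order so far=[2]
  pop 1: indeg[4]->1; indeg[6]->3 | ready=[3, 5] | order so far=[2, 1]
  pop 3: indeg[0]->1; indeg[6]->2 | ready=[5] | order so far=[2, 1, 3]
  pop 5: indeg[0]->0; indeg[4]->0 | ready=[0, 4] | order so far=[2, 1, 3, 5]
  pop 0: indeg[6]->1 | ready=[4] | order so far=[2, 1, 3, 5, 0]
  pop 4: indeg[6]->0 | ready=[6] | order so far=[2, 1, 3, 5, 0, 4]
  pop 6: no out-edges | ready=[] | order so far=[2, 1, 3, 5, 0, 4, 6]
  Result: [2, 1, 3, 5, 0, 4, 6]

Answer: [2, 1, 3, 5, 0, 4, 6]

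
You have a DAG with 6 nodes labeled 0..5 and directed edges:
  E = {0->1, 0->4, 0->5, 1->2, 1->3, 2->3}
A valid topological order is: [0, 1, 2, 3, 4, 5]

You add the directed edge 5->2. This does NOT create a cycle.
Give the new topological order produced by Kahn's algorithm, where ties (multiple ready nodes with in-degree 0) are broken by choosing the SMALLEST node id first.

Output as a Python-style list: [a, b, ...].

Answer: [0, 1, 4, 5, 2, 3]

Derivation:
Old toposort: [0, 1, 2, 3, 4, 5]
Added edge: 5->2
Position of 5 (5) > position of 2 (2). Must reorder: 5 must now come before 2.
Run Kahn's algorithm (break ties by smallest node id):
  initial in-degrees: [0, 1, 2, 2, 1, 1]
  ready (indeg=0): [0]
  pop 0: indeg[1]->0; indeg[4]->0; indeg[5]->0 | ready=[1, 4, 5] | order so far=[0]
  pop 1: indeg[2]->1; indeg[3]->1 | ready=[4, 5] | order so far=[0, 1]
  pop 4: no out-edges | ready=[5] | order so far=[0, 1, 4]
  pop 5: indeg[2]->0 | ready=[2] | order so far=[0, 1, 4, 5]
  pop 2: indeg[3]->0 | ready=[3] | order so far=[0, 1, 4, 5, 2]
  pop 3: no out-edges | ready=[] | order so far=[0, 1, 4, 5, 2, 3]
  Result: [0, 1, 4, 5, 2, 3]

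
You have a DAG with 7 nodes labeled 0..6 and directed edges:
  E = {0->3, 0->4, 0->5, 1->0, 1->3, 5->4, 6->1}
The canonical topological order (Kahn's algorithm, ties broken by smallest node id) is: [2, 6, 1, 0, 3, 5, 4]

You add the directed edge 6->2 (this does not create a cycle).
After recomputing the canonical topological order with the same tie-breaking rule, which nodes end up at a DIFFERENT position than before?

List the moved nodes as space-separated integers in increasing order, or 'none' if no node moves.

Old toposort: [2, 6, 1, 0, 3, 5, 4]
Added edge 6->2
Recompute Kahn (smallest-id tiebreak):
  initial in-degrees: [1, 1, 1, 2, 2, 1, 0]
  ready (indeg=0): [6]
  pop 6: indeg[1]->0; indeg[2]->0 | ready=[1, 2] | order so far=[6]
  pop 1: indeg[0]->0; indeg[3]->1 | ready=[0, 2] | order so far=[6, 1]
  pop 0: indeg[3]->0; indeg[4]->1; indeg[5]->0 | ready=[2, 3, 5] | order so far=[6, 1, 0]
  pop 2: no out-edges | ready=[3, 5] | order so far=[6, 1, 0, 2]
  pop 3: no out-edges | ready=[5] | order so far=[6, 1, 0, 2, 3]
  pop 5: indeg[4]->0 | ready=[4] | order so far=[6, 1, 0, 2, 3, 5]
  pop 4: no out-edges | ready=[] | order so far=[6, 1, 0, 2, 3, 5, 4]
New canonical toposort: [6, 1, 0, 2, 3, 5, 4]
Compare positions:
  Node 0: index 3 -> 2 (moved)
  Node 1: index 2 -> 1 (moved)
  Node 2: index 0 -> 3 (moved)
  Node 3: index 4 -> 4 (same)
  Node 4: index 6 -> 6 (same)
  Node 5: index 5 -> 5 (same)
  Node 6: index 1 -> 0 (moved)
Nodes that changed position: 0 1 2 6

Answer: 0 1 2 6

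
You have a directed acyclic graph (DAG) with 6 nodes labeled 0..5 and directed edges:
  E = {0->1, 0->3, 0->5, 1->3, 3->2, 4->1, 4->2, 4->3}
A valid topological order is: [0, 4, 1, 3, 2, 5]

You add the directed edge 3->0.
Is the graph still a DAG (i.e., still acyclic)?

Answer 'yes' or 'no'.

Answer: no

Derivation:
Given toposort: [0, 4, 1, 3, 2, 5]
Position of 3: index 3; position of 0: index 0
New edge 3->0: backward (u after v in old order)
Backward edge: old toposort is now invalid. Check if this creates a cycle.
Does 0 already reach 3? Reachable from 0: [0, 1, 2, 3, 5]. YES -> cycle!
Still a DAG? no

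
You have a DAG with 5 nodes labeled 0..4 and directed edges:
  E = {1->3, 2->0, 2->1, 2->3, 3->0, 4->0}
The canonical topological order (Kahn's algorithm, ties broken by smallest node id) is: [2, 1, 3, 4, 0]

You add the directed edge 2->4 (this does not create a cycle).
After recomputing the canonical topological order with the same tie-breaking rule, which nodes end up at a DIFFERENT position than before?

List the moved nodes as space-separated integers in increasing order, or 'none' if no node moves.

Answer: none

Derivation:
Old toposort: [2, 1, 3, 4, 0]
Added edge 2->4
Recompute Kahn (smallest-id tiebreak):
  initial in-degrees: [3, 1, 0, 2, 1]
  ready (indeg=0): [2]
  pop 2: indeg[0]->2; indeg[1]->0; indeg[3]->1; indeg[4]->0 | ready=[1, 4] | order so far=[2]
  pop 1: indeg[3]->0 | ready=[3, 4] | order so far=[2, 1]
  pop 3: indeg[0]->1 | ready=[4] | order so far=[2, 1, 3]
  pop 4: indeg[0]->0 | ready=[0] | order so far=[2, 1, 3, 4]
  pop 0: no out-edges | ready=[] | order so far=[2, 1, 3, 4, 0]
New canonical toposort: [2, 1, 3, 4, 0]
Compare positions:
  Node 0: index 4 -> 4 (same)
  Node 1: index 1 -> 1 (same)
  Node 2: index 0 -> 0 (same)
  Node 3: index 2 -> 2 (same)
  Node 4: index 3 -> 3 (same)
Nodes that changed position: none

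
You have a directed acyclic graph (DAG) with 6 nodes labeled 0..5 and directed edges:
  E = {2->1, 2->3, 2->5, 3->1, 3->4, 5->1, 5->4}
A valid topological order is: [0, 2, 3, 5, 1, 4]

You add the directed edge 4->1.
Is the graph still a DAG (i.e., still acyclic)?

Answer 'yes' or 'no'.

Answer: yes

Derivation:
Given toposort: [0, 2, 3, 5, 1, 4]
Position of 4: index 5; position of 1: index 4
New edge 4->1: backward (u after v in old order)
Backward edge: old toposort is now invalid. Check if this creates a cycle.
Does 1 already reach 4? Reachable from 1: [1]. NO -> still a DAG (reorder needed).
Still a DAG? yes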